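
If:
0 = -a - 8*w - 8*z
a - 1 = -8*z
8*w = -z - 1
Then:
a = 1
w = -1/8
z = 0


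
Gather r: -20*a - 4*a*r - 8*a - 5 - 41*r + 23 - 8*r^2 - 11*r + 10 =-28*a - 8*r^2 + r*(-4*a - 52) + 28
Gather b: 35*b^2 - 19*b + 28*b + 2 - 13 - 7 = 35*b^2 + 9*b - 18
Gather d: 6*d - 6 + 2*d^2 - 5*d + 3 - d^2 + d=d^2 + 2*d - 3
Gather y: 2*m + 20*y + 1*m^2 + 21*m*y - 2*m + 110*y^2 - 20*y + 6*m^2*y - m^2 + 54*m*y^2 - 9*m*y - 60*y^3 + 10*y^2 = -60*y^3 + y^2*(54*m + 120) + y*(6*m^2 + 12*m)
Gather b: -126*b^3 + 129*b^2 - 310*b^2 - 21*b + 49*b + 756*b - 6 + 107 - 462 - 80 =-126*b^3 - 181*b^2 + 784*b - 441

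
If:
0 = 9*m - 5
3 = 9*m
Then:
No Solution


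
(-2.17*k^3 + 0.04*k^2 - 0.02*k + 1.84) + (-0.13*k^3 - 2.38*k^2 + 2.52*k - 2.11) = -2.3*k^3 - 2.34*k^2 + 2.5*k - 0.27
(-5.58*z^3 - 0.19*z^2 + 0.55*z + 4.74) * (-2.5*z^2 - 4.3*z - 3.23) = 13.95*z^5 + 24.469*z^4 + 17.4654*z^3 - 13.6013*z^2 - 22.1585*z - 15.3102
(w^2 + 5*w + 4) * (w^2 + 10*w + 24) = w^4 + 15*w^3 + 78*w^2 + 160*w + 96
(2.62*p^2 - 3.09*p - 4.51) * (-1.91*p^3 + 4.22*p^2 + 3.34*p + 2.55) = -5.0042*p^5 + 16.9583*p^4 + 4.3251*p^3 - 22.6718*p^2 - 22.9429*p - 11.5005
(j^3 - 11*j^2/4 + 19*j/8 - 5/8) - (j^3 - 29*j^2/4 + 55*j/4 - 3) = 9*j^2/2 - 91*j/8 + 19/8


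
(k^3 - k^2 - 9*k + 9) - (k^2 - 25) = k^3 - 2*k^2 - 9*k + 34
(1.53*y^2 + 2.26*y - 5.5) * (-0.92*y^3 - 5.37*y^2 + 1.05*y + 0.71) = -1.4076*y^5 - 10.2953*y^4 - 5.4697*y^3 + 32.9943*y^2 - 4.1704*y - 3.905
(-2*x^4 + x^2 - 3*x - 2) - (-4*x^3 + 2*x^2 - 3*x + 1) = -2*x^4 + 4*x^3 - x^2 - 3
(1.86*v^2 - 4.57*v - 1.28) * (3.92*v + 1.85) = 7.2912*v^3 - 14.4734*v^2 - 13.4721*v - 2.368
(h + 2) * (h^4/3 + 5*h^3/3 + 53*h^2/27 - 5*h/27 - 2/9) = h^5/3 + 7*h^4/3 + 143*h^3/27 + 101*h^2/27 - 16*h/27 - 4/9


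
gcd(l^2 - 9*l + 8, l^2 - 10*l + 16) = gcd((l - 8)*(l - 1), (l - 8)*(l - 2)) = l - 8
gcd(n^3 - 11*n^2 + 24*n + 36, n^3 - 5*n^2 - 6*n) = n^2 - 5*n - 6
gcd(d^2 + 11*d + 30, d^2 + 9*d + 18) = d + 6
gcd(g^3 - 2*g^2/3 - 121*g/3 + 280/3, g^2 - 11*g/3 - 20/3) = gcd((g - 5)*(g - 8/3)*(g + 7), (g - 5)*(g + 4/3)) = g - 5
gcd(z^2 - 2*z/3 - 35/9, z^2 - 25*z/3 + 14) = z - 7/3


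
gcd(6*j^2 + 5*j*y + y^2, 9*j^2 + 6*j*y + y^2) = 3*j + y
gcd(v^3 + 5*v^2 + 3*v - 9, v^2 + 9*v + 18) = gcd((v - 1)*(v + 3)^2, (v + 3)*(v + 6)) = v + 3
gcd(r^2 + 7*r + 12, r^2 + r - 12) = r + 4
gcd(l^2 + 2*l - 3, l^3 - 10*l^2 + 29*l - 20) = l - 1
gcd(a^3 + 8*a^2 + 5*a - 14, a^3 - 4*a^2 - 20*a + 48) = 1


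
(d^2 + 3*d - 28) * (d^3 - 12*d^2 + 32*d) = d^5 - 9*d^4 - 32*d^3 + 432*d^2 - 896*d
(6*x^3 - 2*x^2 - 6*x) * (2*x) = 12*x^4 - 4*x^3 - 12*x^2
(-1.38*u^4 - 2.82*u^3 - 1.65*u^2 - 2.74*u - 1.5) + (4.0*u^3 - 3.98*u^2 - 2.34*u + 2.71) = -1.38*u^4 + 1.18*u^3 - 5.63*u^2 - 5.08*u + 1.21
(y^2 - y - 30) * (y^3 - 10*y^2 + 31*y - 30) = y^5 - 11*y^4 + 11*y^3 + 239*y^2 - 900*y + 900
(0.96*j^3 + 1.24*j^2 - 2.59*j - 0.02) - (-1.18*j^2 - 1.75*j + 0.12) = 0.96*j^3 + 2.42*j^2 - 0.84*j - 0.14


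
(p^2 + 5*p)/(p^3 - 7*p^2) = (p + 5)/(p*(p - 7))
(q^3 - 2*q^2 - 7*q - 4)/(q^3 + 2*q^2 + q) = (q - 4)/q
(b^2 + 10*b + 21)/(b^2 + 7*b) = (b + 3)/b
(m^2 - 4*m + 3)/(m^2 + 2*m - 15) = (m - 1)/(m + 5)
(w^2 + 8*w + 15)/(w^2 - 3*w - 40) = (w + 3)/(w - 8)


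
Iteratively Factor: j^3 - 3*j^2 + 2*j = (j)*(j^2 - 3*j + 2) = j*(j - 1)*(j - 2)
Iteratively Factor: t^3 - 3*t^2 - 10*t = (t - 5)*(t^2 + 2*t) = (t - 5)*(t + 2)*(t)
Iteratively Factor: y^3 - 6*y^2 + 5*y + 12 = (y - 3)*(y^2 - 3*y - 4) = (y - 3)*(y + 1)*(y - 4)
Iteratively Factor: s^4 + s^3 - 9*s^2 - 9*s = (s - 3)*(s^3 + 4*s^2 + 3*s) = (s - 3)*(s + 1)*(s^2 + 3*s) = s*(s - 3)*(s + 1)*(s + 3)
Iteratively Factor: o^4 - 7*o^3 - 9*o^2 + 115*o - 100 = (o - 1)*(o^3 - 6*o^2 - 15*o + 100) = (o - 1)*(o + 4)*(o^2 - 10*o + 25) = (o - 5)*(o - 1)*(o + 4)*(o - 5)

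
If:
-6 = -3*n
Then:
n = 2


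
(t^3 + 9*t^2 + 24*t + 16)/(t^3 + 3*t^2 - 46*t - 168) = (t^2 + 5*t + 4)/(t^2 - t - 42)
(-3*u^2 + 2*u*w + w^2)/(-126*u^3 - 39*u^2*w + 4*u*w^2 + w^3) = (u - w)/(42*u^2 - u*w - w^2)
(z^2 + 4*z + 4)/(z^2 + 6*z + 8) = (z + 2)/(z + 4)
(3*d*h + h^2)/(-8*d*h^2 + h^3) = (-3*d - h)/(h*(8*d - h))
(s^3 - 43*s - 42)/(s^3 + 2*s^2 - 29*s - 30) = (s - 7)/(s - 5)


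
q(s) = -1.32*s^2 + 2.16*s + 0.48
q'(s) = 2.16 - 2.64*s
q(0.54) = 1.26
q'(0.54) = 0.73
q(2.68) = -3.21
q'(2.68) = -4.92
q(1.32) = 1.03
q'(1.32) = -1.32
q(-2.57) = -13.79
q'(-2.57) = 8.94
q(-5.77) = -55.93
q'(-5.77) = 17.39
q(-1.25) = -4.28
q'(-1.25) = 5.46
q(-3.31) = -21.13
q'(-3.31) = 10.90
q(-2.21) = -10.74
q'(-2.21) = 7.99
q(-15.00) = -328.92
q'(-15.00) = 41.76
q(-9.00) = -125.88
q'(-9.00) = 25.92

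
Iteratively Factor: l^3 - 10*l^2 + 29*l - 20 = (l - 1)*(l^2 - 9*l + 20) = (l - 5)*(l - 1)*(l - 4)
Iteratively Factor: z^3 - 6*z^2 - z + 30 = (z + 2)*(z^2 - 8*z + 15) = (z - 3)*(z + 2)*(z - 5)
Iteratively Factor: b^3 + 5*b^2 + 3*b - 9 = (b + 3)*(b^2 + 2*b - 3) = (b - 1)*(b + 3)*(b + 3)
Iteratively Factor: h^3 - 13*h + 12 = (h + 4)*(h^2 - 4*h + 3) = (h - 3)*(h + 4)*(h - 1)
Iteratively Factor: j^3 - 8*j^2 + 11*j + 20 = (j - 4)*(j^2 - 4*j - 5) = (j - 4)*(j + 1)*(j - 5)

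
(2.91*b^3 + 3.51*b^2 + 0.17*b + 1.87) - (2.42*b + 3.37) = 2.91*b^3 + 3.51*b^2 - 2.25*b - 1.5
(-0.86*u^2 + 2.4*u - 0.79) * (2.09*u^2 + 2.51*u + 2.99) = -1.7974*u^4 + 2.8574*u^3 + 1.8015*u^2 + 5.1931*u - 2.3621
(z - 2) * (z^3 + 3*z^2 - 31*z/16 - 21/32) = z^4 + z^3 - 127*z^2/16 + 103*z/32 + 21/16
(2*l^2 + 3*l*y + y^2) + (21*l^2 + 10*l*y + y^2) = 23*l^2 + 13*l*y + 2*y^2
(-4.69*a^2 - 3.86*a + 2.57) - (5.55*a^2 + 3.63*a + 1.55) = -10.24*a^2 - 7.49*a + 1.02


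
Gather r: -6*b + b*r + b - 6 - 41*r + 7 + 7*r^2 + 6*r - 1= -5*b + 7*r^2 + r*(b - 35)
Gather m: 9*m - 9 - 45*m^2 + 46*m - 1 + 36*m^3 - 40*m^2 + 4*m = 36*m^3 - 85*m^2 + 59*m - 10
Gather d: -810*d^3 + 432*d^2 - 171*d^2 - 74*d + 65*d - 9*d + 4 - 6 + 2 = -810*d^3 + 261*d^2 - 18*d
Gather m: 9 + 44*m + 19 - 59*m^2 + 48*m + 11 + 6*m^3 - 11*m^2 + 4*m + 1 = 6*m^3 - 70*m^2 + 96*m + 40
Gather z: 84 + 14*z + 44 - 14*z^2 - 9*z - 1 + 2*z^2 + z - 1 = -12*z^2 + 6*z + 126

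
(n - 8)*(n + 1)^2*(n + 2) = n^4 - 4*n^3 - 27*n^2 - 38*n - 16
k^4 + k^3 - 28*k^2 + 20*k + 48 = (k - 4)*(k - 2)*(k + 1)*(k + 6)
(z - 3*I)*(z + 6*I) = z^2 + 3*I*z + 18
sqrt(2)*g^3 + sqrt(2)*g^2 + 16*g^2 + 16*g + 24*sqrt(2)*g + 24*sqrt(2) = (g + 2*sqrt(2))*(g + 6*sqrt(2))*(sqrt(2)*g + sqrt(2))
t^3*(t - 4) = t^4 - 4*t^3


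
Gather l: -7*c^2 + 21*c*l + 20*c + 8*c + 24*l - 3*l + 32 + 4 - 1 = -7*c^2 + 28*c + l*(21*c + 21) + 35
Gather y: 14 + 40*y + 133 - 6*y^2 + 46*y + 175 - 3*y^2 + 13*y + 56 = -9*y^2 + 99*y + 378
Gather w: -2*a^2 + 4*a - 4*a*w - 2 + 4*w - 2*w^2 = -2*a^2 + 4*a - 2*w^2 + w*(4 - 4*a) - 2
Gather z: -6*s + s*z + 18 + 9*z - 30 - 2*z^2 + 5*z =-6*s - 2*z^2 + z*(s + 14) - 12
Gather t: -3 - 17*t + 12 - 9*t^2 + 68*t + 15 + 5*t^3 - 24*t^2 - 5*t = 5*t^3 - 33*t^2 + 46*t + 24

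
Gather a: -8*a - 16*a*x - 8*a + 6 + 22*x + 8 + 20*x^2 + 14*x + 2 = a*(-16*x - 16) + 20*x^2 + 36*x + 16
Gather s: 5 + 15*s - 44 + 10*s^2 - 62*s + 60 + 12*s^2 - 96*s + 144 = 22*s^2 - 143*s + 165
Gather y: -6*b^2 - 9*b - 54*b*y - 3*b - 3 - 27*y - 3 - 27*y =-6*b^2 - 12*b + y*(-54*b - 54) - 6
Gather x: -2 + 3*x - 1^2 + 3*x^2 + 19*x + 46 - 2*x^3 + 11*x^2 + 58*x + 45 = -2*x^3 + 14*x^2 + 80*x + 88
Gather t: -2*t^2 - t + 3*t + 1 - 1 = -2*t^2 + 2*t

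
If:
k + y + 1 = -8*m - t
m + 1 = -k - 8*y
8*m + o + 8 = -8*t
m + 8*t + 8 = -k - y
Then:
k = -71*y/8 - 9/8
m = 7*y/8 + 1/8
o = -14*y - 2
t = 7*y/8 - 7/8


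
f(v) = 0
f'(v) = 0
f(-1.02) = 0.00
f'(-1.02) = 0.00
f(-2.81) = 0.00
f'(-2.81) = 0.00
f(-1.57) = 0.00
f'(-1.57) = 0.00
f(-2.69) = 0.00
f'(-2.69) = 0.00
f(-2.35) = 0.00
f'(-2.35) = 0.00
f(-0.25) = 0.00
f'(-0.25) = 0.00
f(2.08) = 0.00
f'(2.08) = 0.00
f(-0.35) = 0.00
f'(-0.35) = 0.00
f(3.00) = 0.00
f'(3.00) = 0.00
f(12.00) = 0.00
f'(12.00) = 0.00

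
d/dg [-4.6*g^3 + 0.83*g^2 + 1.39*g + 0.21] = -13.8*g^2 + 1.66*g + 1.39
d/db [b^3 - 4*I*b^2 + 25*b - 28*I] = 3*b^2 - 8*I*b + 25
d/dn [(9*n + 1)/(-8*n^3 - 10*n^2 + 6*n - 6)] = (72*n^3 + 57*n^2 + 10*n - 30)/(2*(16*n^6 + 40*n^5 + n^4 - 6*n^3 + 39*n^2 - 18*n + 9))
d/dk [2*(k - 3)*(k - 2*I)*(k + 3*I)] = 6*k^2 + 4*k*(-3 + I) + 12 - 6*I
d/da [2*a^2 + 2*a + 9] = 4*a + 2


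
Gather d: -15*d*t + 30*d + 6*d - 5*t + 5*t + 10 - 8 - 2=d*(36 - 15*t)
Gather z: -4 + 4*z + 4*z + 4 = 8*z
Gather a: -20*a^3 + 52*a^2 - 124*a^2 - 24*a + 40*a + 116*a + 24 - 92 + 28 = -20*a^3 - 72*a^2 + 132*a - 40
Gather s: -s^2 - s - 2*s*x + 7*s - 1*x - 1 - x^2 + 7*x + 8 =-s^2 + s*(6 - 2*x) - x^2 + 6*x + 7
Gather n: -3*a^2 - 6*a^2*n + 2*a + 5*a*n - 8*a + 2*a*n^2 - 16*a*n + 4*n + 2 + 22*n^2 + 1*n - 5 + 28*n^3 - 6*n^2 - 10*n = -3*a^2 - 6*a + 28*n^3 + n^2*(2*a + 16) + n*(-6*a^2 - 11*a - 5) - 3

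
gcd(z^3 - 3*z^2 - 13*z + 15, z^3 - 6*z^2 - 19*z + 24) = z^2 + 2*z - 3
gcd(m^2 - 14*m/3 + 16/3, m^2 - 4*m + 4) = m - 2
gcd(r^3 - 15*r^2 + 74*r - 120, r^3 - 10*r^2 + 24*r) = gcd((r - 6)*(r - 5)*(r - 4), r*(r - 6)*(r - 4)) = r^2 - 10*r + 24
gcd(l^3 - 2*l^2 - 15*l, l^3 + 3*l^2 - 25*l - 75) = l^2 - 2*l - 15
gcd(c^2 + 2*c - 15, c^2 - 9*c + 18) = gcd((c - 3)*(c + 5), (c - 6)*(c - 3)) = c - 3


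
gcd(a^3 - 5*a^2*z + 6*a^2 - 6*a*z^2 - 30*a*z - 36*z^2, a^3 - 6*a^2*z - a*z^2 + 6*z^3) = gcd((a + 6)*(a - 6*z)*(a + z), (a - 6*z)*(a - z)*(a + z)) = -a^2 + 5*a*z + 6*z^2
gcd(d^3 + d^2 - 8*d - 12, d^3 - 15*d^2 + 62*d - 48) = 1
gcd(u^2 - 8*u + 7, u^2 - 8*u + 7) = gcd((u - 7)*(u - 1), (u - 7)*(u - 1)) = u^2 - 8*u + 7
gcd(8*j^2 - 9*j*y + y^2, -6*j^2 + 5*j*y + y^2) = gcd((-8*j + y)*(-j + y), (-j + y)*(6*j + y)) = -j + y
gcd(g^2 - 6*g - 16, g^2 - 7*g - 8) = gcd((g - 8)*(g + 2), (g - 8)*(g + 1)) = g - 8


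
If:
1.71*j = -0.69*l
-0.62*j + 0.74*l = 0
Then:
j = 0.00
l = 0.00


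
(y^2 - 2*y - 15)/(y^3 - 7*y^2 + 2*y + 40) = (y + 3)/(y^2 - 2*y - 8)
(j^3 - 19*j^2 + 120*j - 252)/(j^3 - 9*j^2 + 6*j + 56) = (j^2 - 12*j + 36)/(j^2 - 2*j - 8)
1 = 1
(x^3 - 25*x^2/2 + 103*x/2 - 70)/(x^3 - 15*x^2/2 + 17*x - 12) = (2*x^2 - 17*x + 35)/(2*x^2 - 7*x + 6)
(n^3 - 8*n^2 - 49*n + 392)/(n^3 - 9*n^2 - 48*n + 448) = (n - 7)/(n - 8)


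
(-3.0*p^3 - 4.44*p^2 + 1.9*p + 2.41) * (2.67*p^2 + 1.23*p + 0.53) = -8.01*p^5 - 15.5448*p^4 - 1.9782*p^3 + 6.4185*p^2 + 3.9713*p + 1.2773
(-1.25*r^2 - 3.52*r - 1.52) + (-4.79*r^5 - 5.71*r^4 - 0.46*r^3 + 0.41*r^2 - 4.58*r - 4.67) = -4.79*r^5 - 5.71*r^4 - 0.46*r^3 - 0.84*r^2 - 8.1*r - 6.19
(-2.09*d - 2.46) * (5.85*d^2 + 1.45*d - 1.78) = -12.2265*d^3 - 17.4215*d^2 + 0.1532*d + 4.3788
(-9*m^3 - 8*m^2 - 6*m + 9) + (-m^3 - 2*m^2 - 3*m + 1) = -10*m^3 - 10*m^2 - 9*m + 10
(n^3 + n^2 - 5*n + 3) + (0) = n^3 + n^2 - 5*n + 3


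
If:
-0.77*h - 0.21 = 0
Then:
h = -0.27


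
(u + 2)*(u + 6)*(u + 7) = u^3 + 15*u^2 + 68*u + 84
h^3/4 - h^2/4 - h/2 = h*(h/4 + 1/4)*(h - 2)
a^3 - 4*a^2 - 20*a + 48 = (a - 6)*(a - 2)*(a + 4)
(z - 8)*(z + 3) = z^2 - 5*z - 24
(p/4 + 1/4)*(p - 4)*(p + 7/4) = p^3/4 - 5*p^2/16 - 37*p/16 - 7/4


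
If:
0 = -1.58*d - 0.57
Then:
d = -0.36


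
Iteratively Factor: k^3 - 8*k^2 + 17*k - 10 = (k - 2)*(k^2 - 6*k + 5) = (k - 2)*(k - 1)*(k - 5)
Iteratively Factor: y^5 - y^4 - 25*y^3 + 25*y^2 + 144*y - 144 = (y - 1)*(y^4 - 25*y^2 + 144) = (y - 3)*(y - 1)*(y^3 + 3*y^2 - 16*y - 48) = (y - 3)*(y - 1)*(y + 3)*(y^2 - 16) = (y - 3)*(y - 1)*(y + 3)*(y + 4)*(y - 4)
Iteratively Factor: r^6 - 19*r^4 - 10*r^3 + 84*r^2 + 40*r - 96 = (r + 3)*(r^5 - 3*r^4 - 10*r^3 + 20*r^2 + 24*r - 32) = (r - 2)*(r + 3)*(r^4 - r^3 - 12*r^2 - 4*r + 16) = (r - 2)*(r + 2)*(r + 3)*(r^3 - 3*r^2 - 6*r + 8) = (r - 2)*(r - 1)*(r + 2)*(r + 3)*(r^2 - 2*r - 8) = (r - 4)*(r - 2)*(r - 1)*(r + 2)*(r + 3)*(r + 2)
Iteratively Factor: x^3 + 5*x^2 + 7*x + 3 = (x + 1)*(x^2 + 4*x + 3) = (x + 1)*(x + 3)*(x + 1)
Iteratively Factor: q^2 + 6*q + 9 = (q + 3)*(q + 3)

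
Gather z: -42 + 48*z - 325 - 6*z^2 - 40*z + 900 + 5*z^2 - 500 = -z^2 + 8*z + 33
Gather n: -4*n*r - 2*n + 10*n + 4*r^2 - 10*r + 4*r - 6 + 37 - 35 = n*(8 - 4*r) + 4*r^2 - 6*r - 4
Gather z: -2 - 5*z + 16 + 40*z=35*z + 14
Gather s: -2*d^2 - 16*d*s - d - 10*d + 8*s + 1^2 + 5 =-2*d^2 - 11*d + s*(8 - 16*d) + 6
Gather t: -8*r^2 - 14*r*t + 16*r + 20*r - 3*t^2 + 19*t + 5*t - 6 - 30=-8*r^2 + 36*r - 3*t^2 + t*(24 - 14*r) - 36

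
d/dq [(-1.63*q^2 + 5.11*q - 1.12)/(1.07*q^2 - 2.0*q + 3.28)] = (-2.2077*q^2 - 8.296*q + 14.5208)/(1.1449*q^4 - 4.28*q^3 + 11.0192*q^2 - 13.12*q + 10.7584)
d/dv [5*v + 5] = 5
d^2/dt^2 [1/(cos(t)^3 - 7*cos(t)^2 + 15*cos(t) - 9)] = (-9*sin(t)^4 + 13*sin(t)^2 - 151*cos(t)/4 + 23*cos(3*t)/4 + 32)/((cos(t) - 3)^4*(cos(t) - 1)^3)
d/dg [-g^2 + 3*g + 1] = 3 - 2*g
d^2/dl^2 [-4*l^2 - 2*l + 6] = -8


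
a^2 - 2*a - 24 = (a - 6)*(a + 4)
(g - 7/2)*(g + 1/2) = g^2 - 3*g - 7/4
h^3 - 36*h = h*(h - 6)*(h + 6)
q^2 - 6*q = q*(q - 6)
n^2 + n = n*(n + 1)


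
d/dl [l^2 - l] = 2*l - 1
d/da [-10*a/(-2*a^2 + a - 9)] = 10*(9 - 2*a^2)/(4*a^4 - 4*a^3 + 37*a^2 - 18*a + 81)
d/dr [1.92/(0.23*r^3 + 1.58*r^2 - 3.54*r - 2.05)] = (-1.3248*r^2 - 6.0672*r + 6.7968)/(0.23*r^3 + 1.58*r^2 - 3.54*r - 2.05)^2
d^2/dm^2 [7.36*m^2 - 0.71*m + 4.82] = 14.7200000000000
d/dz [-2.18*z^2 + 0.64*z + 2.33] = 0.64 - 4.36*z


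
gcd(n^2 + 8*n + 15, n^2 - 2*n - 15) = n + 3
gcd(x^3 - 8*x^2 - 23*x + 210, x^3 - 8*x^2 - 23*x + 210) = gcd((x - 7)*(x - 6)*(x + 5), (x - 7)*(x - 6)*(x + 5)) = x^3 - 8*x^2 - 23*x + 210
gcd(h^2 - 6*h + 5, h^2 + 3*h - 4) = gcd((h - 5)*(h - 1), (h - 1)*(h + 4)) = h - 1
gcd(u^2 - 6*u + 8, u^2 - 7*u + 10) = u - 2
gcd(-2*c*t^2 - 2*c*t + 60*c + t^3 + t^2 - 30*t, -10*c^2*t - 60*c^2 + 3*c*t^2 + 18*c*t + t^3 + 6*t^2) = -2*c*t - 12*c + t^2 + 6*t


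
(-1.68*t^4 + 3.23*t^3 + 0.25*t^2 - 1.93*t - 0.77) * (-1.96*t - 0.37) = 3.2928*t^5 - 5.7092*t^4 - 1.6851*t^3 + 3.6903*t^2 + 2.2233*t + 0.2849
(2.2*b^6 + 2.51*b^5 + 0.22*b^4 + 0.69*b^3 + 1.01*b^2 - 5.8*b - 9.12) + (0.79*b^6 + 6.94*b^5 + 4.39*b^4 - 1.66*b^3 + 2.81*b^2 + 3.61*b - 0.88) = 2.99*b^6 + 9.45*b^5 + 4.61*b^4 - 0.97*b^3 + 3.82*b^2 - 2.19*b - 10.0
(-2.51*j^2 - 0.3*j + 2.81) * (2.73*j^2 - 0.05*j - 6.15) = -6.8523*j^4 - 0.6935*j^3 + 23.1228*j^2 + 1.7045*j - 17.2815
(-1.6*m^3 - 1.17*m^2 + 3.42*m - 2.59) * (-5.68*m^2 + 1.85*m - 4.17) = 9.088*m^5 + 3.6856*m^4 - 14.9181*m^3 + 25.9171*m^2 - 19.0529*m + 10.8003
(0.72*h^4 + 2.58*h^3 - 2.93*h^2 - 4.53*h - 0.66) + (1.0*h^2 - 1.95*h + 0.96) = 0.72*h^4 + 2.58*h^3 - 1.93*h^2 - 6.48*h + 0.3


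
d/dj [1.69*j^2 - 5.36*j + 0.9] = 3.38*j - 5.36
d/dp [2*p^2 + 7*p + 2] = 4*p + 7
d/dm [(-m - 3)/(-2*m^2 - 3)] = (2*m^2 - 4*m*(m + 3) + 3)/(2*m^2 + 3)^2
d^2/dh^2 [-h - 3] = 0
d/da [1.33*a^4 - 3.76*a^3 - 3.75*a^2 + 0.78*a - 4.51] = 5.32*a^3 - 11.28*a^2 - 7.5*a + 0.78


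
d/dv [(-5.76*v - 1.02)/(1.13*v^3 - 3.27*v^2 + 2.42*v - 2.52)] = (13.0176*v^3 - 15.3774*v^2 - 6.6708*v + 16.9836)/(1.2769*v^6 - 7.3902*v^5 + 16.1621*v^4 - 21.522*v^3 + 22.3372*v^2 - 12.1968*v + 6.3504)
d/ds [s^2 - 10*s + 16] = 2*s - 10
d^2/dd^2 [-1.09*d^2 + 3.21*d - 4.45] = -2.18000000000000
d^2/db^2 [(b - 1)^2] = 2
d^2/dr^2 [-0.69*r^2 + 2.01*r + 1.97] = -1.38000000000000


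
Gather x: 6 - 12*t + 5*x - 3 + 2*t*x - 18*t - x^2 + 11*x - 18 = -30*t - x^2 + x*(2*t + 16) - 15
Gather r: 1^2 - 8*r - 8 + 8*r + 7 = 0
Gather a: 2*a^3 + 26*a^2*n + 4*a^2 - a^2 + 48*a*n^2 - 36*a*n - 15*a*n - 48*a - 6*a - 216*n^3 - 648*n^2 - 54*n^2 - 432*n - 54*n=2*a^3 + a^2*(26*n + 3) + a*(48*n^2 - 51*n - 54) - 216*n^3 - 702*n^2 - 486*n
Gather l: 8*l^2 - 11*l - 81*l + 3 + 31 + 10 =8*l^2 - 92*l + 44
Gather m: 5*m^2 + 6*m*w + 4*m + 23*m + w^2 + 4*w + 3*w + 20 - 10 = 5*m^2 + m*(6*w + 27) + w^2 + 7*w + 10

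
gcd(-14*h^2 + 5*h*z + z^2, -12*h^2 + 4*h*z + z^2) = -2*h + z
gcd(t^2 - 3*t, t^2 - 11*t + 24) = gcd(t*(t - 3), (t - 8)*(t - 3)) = t - 3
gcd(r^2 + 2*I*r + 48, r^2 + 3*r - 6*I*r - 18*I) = r - 6*I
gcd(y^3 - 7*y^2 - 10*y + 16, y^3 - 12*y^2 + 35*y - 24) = y^2 - 9*y + 8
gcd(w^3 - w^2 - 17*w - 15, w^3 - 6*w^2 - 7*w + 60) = w^2 - 2*w - 15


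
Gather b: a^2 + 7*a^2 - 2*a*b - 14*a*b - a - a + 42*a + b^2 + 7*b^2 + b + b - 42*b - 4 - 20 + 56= 8*a^2 + 40*a + 8*b^2 + b*(-16*a - 40) + 32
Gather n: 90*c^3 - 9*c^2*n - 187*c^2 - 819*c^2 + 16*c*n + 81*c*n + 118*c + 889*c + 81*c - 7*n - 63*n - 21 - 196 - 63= 90*c^3 - 1006*c^2 + 1088*c + n*(-9*c^2 + 97*c - 70) - 280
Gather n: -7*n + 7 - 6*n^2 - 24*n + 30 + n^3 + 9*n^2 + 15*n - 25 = n^3 + 3*n^2 - 16*n + 12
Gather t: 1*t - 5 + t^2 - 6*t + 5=t^2 - 5*t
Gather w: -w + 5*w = 4*w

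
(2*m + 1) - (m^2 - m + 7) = -m^2 + 3*m - 6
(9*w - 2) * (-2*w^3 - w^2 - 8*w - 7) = -18*w^4 - 5*w^3 - 70*w^2 - 47*w + 14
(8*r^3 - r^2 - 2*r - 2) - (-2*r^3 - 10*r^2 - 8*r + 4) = 10*r^3 + 9*r^2 + 6*r - 6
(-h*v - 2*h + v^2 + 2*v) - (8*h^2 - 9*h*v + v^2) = -8*h^2 + 8*h*v - 2*h + 2*v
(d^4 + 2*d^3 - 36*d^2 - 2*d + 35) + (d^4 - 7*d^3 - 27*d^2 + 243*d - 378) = 2*d^4 - 5*d^3 - 63*d^2 + 241*d - 343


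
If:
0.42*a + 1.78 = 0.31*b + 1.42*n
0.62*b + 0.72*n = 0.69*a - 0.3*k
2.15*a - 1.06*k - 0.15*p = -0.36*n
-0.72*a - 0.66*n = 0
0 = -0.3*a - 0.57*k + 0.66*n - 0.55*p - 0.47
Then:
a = -1.15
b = -1.55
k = -2.44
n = 1.25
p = 3.81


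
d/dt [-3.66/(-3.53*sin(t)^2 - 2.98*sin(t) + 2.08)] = -(25.8396*sin(t) + 10.9068)*cos(t)/(3.53*sin(t)^2 + 2.98*sin(t) - 2.08)^2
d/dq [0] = 0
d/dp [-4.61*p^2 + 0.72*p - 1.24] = 0.72 - 9.22*p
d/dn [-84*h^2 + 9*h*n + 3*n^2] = 9*h + 6*n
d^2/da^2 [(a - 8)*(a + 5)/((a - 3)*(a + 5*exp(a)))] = (2*(3 - 2*a)*(a - 3)*(a + 5*exp(a))^2 + 2*(a - 8)*(a - 3)^2*(a + 5)*(5*exp(a) + 1)^2 + 2*(a - 8)*(a - 3)*(a + 5)*(a + 5*exp(a))*(5*exp(a) + 1) + 2*(a - 8)*(a + 5)*(a + 5*exp(a))^2 + 2*(a - 3)^2*(a + 5*exp(a))^2 - (a - 3)^2*(a + 5*exp(a))*(5*(a - 8)*(a + 5)*exp(a) + 2*(a - 8)*(5*exp(a) + 1) + 2*(a + 5)*(5*exp(a) + 1)))/((a - 3)^3*(a + 5*exp(a))^3)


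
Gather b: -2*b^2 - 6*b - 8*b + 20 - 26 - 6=-2*b^2 - 14*b - 12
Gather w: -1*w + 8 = 8 - w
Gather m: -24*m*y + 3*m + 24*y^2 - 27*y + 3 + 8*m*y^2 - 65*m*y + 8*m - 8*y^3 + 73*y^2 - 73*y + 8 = m*(8*y^2 - 89*y + 11) - 8*y^3 + 97*y^2 - 100*y + 11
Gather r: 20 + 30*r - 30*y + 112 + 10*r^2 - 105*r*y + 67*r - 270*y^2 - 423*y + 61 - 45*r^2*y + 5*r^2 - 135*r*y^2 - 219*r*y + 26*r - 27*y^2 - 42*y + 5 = r^2*(15 - 45*y) + r*(-135*y^2 - 324*y + 123) - 297*y^2 - 495*y + 198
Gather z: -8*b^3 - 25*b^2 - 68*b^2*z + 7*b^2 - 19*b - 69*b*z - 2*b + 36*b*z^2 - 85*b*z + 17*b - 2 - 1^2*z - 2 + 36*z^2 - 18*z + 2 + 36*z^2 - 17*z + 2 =-8*b^3 - 18*b^2 - 4*b + z^2*(36*b + 72) + z*(-68*b^2 - 154*b - 36)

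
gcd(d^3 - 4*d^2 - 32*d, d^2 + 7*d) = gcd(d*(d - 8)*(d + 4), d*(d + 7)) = d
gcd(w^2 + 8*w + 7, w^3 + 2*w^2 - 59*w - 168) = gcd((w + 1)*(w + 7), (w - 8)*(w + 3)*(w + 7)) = w + 7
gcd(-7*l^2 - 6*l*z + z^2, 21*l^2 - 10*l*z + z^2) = -7*l + z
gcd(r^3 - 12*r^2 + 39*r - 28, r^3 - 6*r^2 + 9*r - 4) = r^2 - 5*r + 4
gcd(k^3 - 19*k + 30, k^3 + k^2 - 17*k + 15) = k^2 + 2*k - 15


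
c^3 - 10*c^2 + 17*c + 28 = (c - 7)*(c - 4)*(c + 1)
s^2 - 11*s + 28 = (s - 7)*(s - 4)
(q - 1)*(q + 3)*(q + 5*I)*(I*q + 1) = I*q^4 - 4*q^3 + 2*I*q^3 - 8*q^2 + 2*I*q^2 + 12*q + 10*I*q - 15*I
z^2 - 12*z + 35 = (z - 7)*(z - 5)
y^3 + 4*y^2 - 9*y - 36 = (y - 3)*(y + 3)*(y + 4)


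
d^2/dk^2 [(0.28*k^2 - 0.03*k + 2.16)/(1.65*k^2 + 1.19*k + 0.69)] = (-1.26291*k^3 + 33.37092*k^2 + 25.65189*k + 1.515114)/(4.492125*k^6 + 9.719325*k^5 + 12.64527*k^4 + 9.814049*k^3 + 5.288022*k^2 + 1.699677*k + 0.328509)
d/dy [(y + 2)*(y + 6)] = 2*y + 8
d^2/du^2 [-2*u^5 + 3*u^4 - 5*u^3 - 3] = 2*u*(-20*u^2 + 18*u - 15)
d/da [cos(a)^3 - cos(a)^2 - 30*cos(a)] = (-3*cos(a)^2 + 2*cos(a) + 30)*sin(a)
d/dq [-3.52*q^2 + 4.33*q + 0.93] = 4.33 - 7.04*q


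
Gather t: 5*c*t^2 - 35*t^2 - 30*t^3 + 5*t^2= -30*t^3 + t^2*(5*c - 30)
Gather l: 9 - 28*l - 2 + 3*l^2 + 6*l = 3*l^2 - 22*l + 7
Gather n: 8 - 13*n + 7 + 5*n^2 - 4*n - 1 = 5*n^2 - 17*n + 14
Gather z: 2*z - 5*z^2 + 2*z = -5*z^2 + 4*z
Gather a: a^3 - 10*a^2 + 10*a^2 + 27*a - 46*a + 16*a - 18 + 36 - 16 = a^3 - 3*a + 2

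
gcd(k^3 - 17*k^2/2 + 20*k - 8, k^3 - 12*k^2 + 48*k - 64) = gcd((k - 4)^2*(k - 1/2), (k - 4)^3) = k^2 - 8*k + 16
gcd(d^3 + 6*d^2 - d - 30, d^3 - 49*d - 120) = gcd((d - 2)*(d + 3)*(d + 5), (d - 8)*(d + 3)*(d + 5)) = d^2 + 8*d + 15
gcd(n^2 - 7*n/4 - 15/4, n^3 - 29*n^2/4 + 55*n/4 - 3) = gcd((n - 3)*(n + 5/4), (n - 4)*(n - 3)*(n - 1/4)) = n - 3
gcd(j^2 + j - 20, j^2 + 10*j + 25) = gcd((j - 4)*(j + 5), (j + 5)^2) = j + 5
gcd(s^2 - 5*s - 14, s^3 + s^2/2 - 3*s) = s + 2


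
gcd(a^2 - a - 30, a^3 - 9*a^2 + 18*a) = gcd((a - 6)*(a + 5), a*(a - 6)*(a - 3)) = a - 6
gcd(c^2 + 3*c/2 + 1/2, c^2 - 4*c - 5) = c + 1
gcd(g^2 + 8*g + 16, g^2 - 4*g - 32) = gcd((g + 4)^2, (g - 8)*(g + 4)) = g + 4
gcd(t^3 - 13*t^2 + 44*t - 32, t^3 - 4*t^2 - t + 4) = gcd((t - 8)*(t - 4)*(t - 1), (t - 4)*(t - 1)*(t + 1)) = t^2 - 5*t + 4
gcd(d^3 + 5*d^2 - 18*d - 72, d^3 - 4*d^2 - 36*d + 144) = d^2 + 2*d - 24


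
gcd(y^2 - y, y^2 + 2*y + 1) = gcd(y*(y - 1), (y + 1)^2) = 1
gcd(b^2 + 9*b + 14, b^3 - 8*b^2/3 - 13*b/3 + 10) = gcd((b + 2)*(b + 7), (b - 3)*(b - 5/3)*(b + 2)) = b + 2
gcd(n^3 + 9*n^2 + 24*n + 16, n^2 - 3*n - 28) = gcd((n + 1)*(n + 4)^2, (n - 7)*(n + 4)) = n + 4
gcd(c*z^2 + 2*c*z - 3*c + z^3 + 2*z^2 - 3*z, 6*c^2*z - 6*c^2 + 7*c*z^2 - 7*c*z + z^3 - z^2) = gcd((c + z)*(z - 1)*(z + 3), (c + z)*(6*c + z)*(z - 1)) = c*z - c + z^2 - z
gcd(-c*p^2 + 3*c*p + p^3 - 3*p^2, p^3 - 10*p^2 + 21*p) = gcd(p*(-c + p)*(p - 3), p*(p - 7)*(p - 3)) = p^2 - 3*p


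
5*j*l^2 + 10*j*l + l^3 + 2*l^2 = l*(5*j + l)*(l + 2)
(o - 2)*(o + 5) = o^2 + 3*o - 10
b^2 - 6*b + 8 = (b - 4)*(b - 2)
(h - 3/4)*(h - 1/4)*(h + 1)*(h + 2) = h^4 + 2*h^3 - 13*h^2/16 - 23*h/16 + 3/8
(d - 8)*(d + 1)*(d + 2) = d^3 - 5*d^2 - 22*d - 16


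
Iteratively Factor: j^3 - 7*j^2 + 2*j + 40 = (j - 4)*(j^2 - 3*j - 10) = (j - 5)*(j - 4)*(j + 2)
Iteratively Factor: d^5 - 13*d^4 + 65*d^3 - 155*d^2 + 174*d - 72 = (d - 1)*(d^4 - 12*d^3 + 53*d^2 - 102*d + 72) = (d - 2)*(d - 1)*(d^3 - 10*d^2 + 33*d - 36) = (d - 3)*(d - 2)*(d - 1)*(d^2 - 7*d + 12) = (d - 4)*(d - 3)*(d - 2)*(d - 1)*(d - 3)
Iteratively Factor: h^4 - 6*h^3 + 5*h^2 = (h - 5)*(h^3 - h^2) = h*(h - 5)*(h^2 - h) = h^2*(h - 5)*(h - 1)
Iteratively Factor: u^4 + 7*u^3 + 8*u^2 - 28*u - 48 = (u + 3)*(u^3 + 4*u^2 - 4*u - 16) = (u - 2)*(u + 3)*(u^2 + 6*u + 8) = (u - 2)*(u + 3)*(u + 4)*(u + 2)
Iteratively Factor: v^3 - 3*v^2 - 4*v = (v + 1)*(v^2 - 4*v) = v*(v + 1)*(v - 4)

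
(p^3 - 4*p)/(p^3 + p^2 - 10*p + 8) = p*(p + 2)/(p^2 + 3*p - 4)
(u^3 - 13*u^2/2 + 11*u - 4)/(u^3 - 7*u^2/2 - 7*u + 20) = (2*u - 1)/(2*u + 5)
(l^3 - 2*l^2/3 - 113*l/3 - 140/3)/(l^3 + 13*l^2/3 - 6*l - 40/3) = (l - 7)/(l - 2)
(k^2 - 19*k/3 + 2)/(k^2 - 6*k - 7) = (-k^2 + 19*k/3 - 2)/(-k^2 + 6*k + 7)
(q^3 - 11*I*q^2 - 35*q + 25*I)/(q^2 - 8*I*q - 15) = (q^2 - 6*I*q - 5)/(q - 3*I)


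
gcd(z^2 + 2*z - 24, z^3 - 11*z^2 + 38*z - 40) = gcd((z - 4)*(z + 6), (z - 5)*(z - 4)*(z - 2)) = z - 4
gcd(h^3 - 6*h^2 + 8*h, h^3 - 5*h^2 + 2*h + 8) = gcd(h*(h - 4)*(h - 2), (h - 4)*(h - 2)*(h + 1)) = h^2 - 6*h + 8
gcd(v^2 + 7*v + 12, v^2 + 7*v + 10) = 1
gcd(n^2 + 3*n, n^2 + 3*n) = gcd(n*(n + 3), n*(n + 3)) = n^2 + 3*n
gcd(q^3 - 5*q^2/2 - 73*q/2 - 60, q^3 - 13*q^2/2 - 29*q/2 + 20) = q^2 - 11*q/2 - 20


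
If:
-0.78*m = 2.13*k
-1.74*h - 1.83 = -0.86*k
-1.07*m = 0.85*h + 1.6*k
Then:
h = -1.54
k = -0.99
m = 2.71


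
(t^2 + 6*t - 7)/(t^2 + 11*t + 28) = (t - 1)/(t + 4)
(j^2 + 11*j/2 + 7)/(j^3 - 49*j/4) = 2*(j + 2)/(j*(2*j - 7))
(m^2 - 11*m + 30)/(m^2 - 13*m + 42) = (m - 5)/(m - 7)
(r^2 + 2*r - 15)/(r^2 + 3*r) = (r^2 + 2*r - 15)/(r*(r + 3))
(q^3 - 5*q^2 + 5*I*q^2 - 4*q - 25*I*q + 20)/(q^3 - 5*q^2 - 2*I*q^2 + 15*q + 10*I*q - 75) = (q^2 + 5*I*q - 4)/(q^2 - 2*I*q + 15)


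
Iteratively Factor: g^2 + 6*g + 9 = (g + 3)*(g + 3)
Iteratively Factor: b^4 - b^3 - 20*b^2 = (b + 4)*(b^3 - 5*b^2) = b*(b + 4)*(b^2 - 5*b) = b^2*(b + 4)*(b - 5)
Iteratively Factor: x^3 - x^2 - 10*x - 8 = (x + 2)*(x^2 - 3*x - 4) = (x + 1)*(x + 2)*(x - 4)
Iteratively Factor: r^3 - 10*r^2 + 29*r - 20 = (r - 5)*(r^2 - 5*r + 4) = (r - 5)*(r - 1)*(r - 4)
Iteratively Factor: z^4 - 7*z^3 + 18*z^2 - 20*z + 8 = (z - 1)*(z^3 - 6*z^2 + 12*z - 8) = (z - 2)*(z - 1)*(z^2 - 4*z + 4) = (z - 2)^2*(z - 1)*(z - 2)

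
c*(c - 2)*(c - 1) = c^3 - 3*c^2 + 2*c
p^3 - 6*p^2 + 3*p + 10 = (p - 5)*(p - 2)*(p + 1)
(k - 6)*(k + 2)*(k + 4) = k^3 - 28*k - 48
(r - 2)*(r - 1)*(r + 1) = r^3 - 2*r^2 - r + 2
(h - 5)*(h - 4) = h^2 - 9*h + 20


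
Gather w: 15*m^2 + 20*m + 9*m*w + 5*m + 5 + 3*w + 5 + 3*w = 15*m^2 + 25*m + w*(9*m + 6) + 10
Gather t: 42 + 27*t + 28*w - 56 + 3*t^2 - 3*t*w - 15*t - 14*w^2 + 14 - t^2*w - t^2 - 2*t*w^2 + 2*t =t^2*(2 - w) + t*(-2*w^2 - 3*w + 14) - 14*w^2 + 28*w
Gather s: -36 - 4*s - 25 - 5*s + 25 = -9*s - 36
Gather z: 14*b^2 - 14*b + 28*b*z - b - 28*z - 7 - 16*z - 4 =14*b^2 - 15*b + z*(28*b - 44) - 11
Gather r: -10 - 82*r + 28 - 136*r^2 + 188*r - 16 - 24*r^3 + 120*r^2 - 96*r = -24*r^3 - 16*r^2 + 10*r + 2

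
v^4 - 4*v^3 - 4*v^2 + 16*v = v*(v - 4)*(v - 2)*(v + 2)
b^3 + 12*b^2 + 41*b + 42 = (b + 2)*(b + 3)*(b + 7)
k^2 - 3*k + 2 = (k - 2)*(k - 1)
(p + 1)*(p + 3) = p^2 + 4*p + 3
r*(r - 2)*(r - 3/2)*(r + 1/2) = r^4 - 3*r^3 + 5*r^2/4 + 3*r/2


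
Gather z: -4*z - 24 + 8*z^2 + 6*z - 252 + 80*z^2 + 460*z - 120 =88*z^2 + 462*z - 396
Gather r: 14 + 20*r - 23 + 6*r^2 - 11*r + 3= 6*r^2 + 9*r - 6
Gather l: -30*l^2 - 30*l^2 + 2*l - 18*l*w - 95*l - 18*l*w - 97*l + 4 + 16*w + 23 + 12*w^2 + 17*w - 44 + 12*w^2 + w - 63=-60*l^2 + l*(-36*w - 190) + 24*w^2 + 34*w - 80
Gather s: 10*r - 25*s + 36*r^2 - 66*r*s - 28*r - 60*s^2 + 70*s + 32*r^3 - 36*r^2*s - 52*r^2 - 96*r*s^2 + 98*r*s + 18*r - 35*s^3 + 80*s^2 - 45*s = 32*r^3 - 16*r^2 - 35*s^3 + s^2*(20 - 96*r) + s*(-36*r^2 + 32*r)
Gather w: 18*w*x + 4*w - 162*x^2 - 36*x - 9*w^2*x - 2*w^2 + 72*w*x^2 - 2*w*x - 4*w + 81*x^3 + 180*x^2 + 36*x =w^2*(-9*x - 2) + w*(72*x^2 + 16*x) + 81*x^3 + 18*x^2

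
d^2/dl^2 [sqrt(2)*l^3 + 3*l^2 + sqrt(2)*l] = 6*sqrt(2)*l + 6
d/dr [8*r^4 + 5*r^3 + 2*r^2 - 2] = r*(32*r^2 + 15*r + 4)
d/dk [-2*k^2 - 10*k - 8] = -4*k - 10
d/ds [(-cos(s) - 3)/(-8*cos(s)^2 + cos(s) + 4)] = (-8*sin(s)^2 + 48*cos(s) + 9)*sin(s)/(cos(s) - 4*cos(2*s))^2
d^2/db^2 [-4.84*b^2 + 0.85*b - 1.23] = -9.68000000000000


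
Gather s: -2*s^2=-2*s^2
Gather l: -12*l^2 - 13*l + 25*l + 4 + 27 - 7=-12*l^2 + 12*l + 24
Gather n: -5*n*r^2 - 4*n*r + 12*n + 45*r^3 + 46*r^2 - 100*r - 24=n*(-5*r^2 - 4*r + 12) + 45*r^3 + 46*r^2 - 100*r - 24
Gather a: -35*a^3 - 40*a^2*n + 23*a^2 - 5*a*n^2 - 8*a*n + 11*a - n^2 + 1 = -35*a^3 + a^2*(23 - 40*n) + a*(-5*n^2 - 8*n + 11) - n^2 + 1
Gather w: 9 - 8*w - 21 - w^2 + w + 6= -w^2 - 7*w - 6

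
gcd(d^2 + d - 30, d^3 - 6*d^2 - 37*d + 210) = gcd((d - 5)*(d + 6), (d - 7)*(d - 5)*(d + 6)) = d^2 + d - 30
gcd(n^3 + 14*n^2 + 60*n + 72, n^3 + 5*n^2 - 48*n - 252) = n^2 + 12*n + 36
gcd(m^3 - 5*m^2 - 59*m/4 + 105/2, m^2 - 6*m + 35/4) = m - 5/2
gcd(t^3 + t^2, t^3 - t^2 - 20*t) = t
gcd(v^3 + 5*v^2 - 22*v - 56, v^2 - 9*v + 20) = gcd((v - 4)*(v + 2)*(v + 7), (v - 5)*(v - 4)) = v - 4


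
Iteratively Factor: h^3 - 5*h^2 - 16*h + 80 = (h - 5)*(h^2 - 16) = (h - 5)*(h - 4)*(h + 4)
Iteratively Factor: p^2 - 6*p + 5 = (p - 1)*(p - 5)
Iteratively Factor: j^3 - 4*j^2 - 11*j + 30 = (j - 2)*(j^2 - 2*j - 15) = (j - 2)*(j + 3)*(j - 5)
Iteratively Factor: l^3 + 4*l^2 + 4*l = (l + 2)*(l^2 + 2*l) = (l + 2)^2*(l)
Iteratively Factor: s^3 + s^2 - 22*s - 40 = (s - 5)*(s^2 + 6*s + 8) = (s - 5)*(s + 4)*(s + 2)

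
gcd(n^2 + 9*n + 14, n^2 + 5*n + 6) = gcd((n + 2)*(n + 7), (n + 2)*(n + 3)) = n + 2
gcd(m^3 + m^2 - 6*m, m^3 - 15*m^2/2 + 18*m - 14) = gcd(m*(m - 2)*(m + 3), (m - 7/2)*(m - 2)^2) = m - 2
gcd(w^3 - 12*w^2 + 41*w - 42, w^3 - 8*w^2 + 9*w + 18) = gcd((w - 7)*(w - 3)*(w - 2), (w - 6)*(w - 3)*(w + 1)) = w - 3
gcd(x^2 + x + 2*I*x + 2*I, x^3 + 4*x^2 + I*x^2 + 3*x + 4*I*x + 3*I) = x + 1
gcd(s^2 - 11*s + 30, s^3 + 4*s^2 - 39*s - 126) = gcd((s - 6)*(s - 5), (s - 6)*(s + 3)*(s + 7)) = s - 6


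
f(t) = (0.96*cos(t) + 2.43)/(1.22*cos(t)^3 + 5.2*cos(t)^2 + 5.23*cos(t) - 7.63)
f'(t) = (0.96*cos(t) + 2.43)*(3.66*sin(t)*cos(t)^2 + 10.4*sin(t)*cos(t) + 5.23*sin(t))/(1.22*cos(t)^3 + 5.2*cos(t)^2 + 5.23*cos(t) - 7.63)^2 - 0.96*sin(t)/(1.22*cos(t)^3 + 5.2*cos(t)^2 + 5.23*cos(t) - 7.63) = (2.3424*cos(t)^3 + 13.8858*cos(t)^2 + 25.272*cos(t) + 20.0337)*sin(t)/(1.4884*cos(t)^6 + 12.688*cos(t)^5 + 39.8012*cos(t)^4 + 35.7748*cos(t)^3 - 51.9991*cos(t)^2 - 79.8098*cos(t) + 58.2169)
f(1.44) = -0.37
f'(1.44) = 0.50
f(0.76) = -4.87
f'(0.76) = 77.67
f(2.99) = -0.17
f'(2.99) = 0.01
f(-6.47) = 0.91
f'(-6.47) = -0.83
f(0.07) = 0.85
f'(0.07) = 0.27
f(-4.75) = -0.33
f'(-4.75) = 0.38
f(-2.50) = -0.18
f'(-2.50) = -0.05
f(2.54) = -0.18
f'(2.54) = 0.05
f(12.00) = 2.66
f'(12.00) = -19.00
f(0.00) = 0.84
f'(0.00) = 0.00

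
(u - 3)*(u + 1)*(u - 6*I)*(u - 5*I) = u^4 - 2*u^3 - 11*I*u^3 - 33*u^2 + 22*I*u^2 + 60*u + 33*I*u + 90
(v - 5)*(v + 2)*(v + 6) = v^3 + 3*v^2 - 28*v - 60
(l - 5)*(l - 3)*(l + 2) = l^3 - 6*l^2 - l + 30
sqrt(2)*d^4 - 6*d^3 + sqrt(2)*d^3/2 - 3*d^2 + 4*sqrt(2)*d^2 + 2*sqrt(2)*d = d*(d - 2*sqrt(2))*(d - sqrt(2))*(sqrt(2)*d + sqrt(2)/2)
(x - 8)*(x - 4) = x^2 - 12*x + 32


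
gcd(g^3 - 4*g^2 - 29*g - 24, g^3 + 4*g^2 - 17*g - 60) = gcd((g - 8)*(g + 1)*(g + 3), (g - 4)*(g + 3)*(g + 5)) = g + 3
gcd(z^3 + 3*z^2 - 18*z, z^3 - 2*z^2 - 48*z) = z^2 + 6*z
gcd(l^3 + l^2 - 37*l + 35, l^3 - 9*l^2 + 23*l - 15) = l^2 - 6*l + 5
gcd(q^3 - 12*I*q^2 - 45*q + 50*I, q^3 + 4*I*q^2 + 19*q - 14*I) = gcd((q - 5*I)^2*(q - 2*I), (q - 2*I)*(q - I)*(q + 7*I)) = q - 2*I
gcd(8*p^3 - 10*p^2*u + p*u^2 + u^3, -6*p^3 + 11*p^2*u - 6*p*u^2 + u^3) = 2*p^2 - 3*p*u + u^2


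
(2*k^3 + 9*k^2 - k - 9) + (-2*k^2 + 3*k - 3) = 2*k^3 + 7*k^2 + 2*k - 12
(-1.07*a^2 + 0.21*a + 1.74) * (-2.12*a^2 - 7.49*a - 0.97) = 2.2684*a^4 + 7.5691*a^3 - 4.2238*a^2 - 13.2363*a - 1.6878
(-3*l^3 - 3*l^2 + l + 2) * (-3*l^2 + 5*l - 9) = 9*l^5 - 6*l^4 + 9*l^3 + 26*l^2 + l - 18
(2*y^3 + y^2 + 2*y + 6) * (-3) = -6*y^3 - 3*y^2 - 6*y - 18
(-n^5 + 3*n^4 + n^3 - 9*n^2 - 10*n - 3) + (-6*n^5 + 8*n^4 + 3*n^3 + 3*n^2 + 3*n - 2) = -7*n^5 + 11*n^4 + 4*n^3 - 6*n^2 - 7*n - 5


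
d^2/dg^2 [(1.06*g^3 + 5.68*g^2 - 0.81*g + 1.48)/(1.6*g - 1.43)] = (5.4272*g^3 - 14.55168*g^2 + 13.005564*g + 27.101104)/(4.096*g^3 - 10.9824*g^2 + 9.81552*g - 2.924207)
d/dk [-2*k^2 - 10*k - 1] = -4*k - 10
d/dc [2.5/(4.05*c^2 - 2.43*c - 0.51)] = (6.075 - 20.25*c)/(-4.05*c^2 + 2.43*c + 0.51)^2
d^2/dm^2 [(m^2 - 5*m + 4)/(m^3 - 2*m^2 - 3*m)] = 2*(m^6 - 15*m^5 + 63*m^4 - 105*m^3 + 12*m^2 + 72*m + 36)/(m^3*(m^6 - 6*m^5 + 3*m^4 + 28*m^3 - 9*m^2 - 54*m - 27))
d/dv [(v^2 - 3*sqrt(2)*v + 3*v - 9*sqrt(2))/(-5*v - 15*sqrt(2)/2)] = (-2*v^2 - 6*sqrt(2)*v - 27*sqrt(2) + 18)/(5*(2*v^2 + 6*sqrt(2)*v + 9))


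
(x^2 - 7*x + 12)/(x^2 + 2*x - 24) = (x - 3)/(x + 6)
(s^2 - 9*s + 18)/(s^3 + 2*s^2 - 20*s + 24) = (s^2 - 9*s + 18)/(s^3 + 2*s^2 - 20*s + 24)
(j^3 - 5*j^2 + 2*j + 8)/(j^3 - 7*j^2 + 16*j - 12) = (j^2 - 3*j - 4)/(j^2 - 5*j + 6)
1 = 1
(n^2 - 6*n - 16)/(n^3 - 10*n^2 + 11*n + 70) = (n - 8)/(n^2 - 12*n + 35)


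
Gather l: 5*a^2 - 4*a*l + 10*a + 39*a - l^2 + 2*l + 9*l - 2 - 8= 5*a^2 + 49*a - l^2 + l*(11 - 4*a) - 10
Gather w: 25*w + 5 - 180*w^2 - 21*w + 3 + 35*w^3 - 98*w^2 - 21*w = 35*w^3 - 278*w^2 - 17*w + 8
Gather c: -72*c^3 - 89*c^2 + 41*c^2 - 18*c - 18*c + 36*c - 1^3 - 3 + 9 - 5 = -72*c^3 - 48*c^2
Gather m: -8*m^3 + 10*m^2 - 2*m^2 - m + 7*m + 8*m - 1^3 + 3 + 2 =-8*m^3 + 8*m^2 + 14*m + 4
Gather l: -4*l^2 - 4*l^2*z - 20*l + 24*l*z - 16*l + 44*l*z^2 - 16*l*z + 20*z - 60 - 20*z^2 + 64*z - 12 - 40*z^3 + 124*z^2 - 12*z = l^2*(-4*z - 4) + l*(44*z^2 + 8*z - 36) - 40*z^3 + 104*z^2 + 72*z - 72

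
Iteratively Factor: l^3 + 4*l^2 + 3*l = (l + 3)*(l^2 + l) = l*(l + 3)*(l + 1)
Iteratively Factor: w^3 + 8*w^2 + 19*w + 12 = (w + 3)*(w^2 + 5*w + 4) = (w + 1)*(w + 3)*(w + 4)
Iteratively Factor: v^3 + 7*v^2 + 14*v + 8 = (v + 1)*(v^2 + 6*v + 8) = (v + 1)*(v + 4)*(v + 2)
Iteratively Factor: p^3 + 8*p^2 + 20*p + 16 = (p + 4)*(p^2 + 4*p + 4) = (p + 2)*(p + 4)*(p + 2)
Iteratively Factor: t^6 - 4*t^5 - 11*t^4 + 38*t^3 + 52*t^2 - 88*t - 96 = (t + 2)*(t^5 - 6*t^4 + t^3 + 36*t^2 - 20*t - 48) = (t - 4)*(t + 2)*(t^4 - 2*t^3 - 7*t^2 + 8*t + 12) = (t - 4)*(t - 2)*(t + 2)*(t^3 - 7*t - 6) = (t - 4)*(t - 2)*(t + 1)*(t + 2)*(t^2 - t - 6) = (t - 4)*(t - 2)*(t + 1)*(t + 2)^2*(t - 3)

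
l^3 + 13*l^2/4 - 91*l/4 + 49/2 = (l - 2)*(l - 7/4)*(l + 7)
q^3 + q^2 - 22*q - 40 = (q - 5)*(q + 2)*(q + 4)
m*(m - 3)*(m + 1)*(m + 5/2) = m^4 + m^3/2 - 8*m^2 - 15*m/2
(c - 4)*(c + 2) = c^2 - 2*c - 8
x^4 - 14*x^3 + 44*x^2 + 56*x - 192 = (x - 8)*(x - 6)*(x - 2)*(x + 2)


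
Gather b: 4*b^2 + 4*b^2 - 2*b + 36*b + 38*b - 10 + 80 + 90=8*b^2 + 72*b + 160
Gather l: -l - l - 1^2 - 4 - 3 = -2*l - 8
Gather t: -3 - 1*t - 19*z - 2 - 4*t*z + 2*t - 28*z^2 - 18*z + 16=t*(1 - 4*z) - 28*z^2 - 37*z + 11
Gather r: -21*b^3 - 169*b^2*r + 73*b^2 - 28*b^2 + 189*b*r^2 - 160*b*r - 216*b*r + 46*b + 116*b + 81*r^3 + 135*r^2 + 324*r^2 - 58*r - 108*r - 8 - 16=-21*b^3 + 45*b^2 + 162*b + 81*r^3 + r^2*(189*b + 459) + r*(-169*b^2 - 376*b - 166) - 24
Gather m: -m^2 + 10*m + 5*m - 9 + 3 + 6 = -m^2 + 15*m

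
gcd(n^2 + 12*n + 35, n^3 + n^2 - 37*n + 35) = n + 7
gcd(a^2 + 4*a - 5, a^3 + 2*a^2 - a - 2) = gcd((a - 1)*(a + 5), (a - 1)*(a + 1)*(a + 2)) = a - 1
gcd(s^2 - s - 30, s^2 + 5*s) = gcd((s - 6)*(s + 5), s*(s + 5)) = s + 5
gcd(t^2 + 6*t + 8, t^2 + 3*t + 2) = t + 2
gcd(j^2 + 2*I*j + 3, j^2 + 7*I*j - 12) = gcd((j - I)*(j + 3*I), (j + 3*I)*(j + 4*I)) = j + 3*I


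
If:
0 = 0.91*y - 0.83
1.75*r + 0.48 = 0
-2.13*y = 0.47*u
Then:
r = -0.27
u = -4.13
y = 0.91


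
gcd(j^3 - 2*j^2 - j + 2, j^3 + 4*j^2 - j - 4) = j^2 - 1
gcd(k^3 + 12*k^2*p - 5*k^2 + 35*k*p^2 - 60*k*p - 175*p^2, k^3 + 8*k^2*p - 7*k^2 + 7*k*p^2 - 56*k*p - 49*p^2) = k + 7*p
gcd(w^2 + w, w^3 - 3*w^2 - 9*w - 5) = w + 1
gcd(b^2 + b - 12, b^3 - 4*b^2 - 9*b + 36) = b - 3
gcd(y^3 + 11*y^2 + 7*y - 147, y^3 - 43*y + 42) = y + 7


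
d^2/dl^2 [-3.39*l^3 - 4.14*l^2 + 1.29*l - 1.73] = -20.34*l - 8.28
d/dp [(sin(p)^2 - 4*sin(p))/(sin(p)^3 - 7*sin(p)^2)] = (-cos(p) + 8/tan(p) - 28*cos(p)/sin(p)^2)/(sin(p) - 7)^2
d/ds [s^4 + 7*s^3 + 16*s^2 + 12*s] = 4*s^3 + 21*s^2 + 32*s + 12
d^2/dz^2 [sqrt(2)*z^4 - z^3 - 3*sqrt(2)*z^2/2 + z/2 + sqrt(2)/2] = 12*sqrt(2)*z^2 - 6*z - 3*sqrt(2)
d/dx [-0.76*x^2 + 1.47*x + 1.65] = 1.47 - 1.52*x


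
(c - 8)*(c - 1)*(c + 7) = c^3 - 2*c^2 - 55*c + 56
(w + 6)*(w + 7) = w^2 + 13*w + 42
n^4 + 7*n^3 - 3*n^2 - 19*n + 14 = (n - 1)^2*(n + 2)*(n + 7)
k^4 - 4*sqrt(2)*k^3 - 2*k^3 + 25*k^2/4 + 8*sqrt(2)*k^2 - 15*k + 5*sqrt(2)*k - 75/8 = (k - 5/2)*(k + 1/2)*(k - 5*sqrt(2)/2)*(k - 3*sqrt(2)/2)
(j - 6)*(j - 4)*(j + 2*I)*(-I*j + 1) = -I*j^4 + 3*j^3 + 10*I*j^3 - 30*j^2 - 22*I*j^2 + 72*j - 20*I*j + 48*I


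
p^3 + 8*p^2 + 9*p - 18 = (p - 1)*(p + 3)*(p + 6)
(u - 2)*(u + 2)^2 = u^3 + 2*u^2 - 4*u - 8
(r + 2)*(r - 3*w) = r^2 - 3*r*w + 2*r - 6*w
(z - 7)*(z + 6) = z^2 - z - 42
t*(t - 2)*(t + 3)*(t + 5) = t^4 + 6*t^3 - t^2 - 30*t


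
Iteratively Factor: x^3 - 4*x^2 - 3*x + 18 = (x - 3)*(x^2 - x - 6) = (x - 3)*(x + 2)*(x - 3)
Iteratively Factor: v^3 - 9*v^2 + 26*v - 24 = (v - 3)*(v^2 - 6*v + 8) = (v - 3)*(v - 2)*(v - 4)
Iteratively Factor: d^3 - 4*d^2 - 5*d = (d)*(d^2 - 4*d - 5) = d*(d + 1)*(d - 5)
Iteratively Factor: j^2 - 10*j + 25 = (j - 5)*(j - 5)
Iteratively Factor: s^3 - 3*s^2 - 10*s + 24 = (s - 4)*(s^2 + s - 6) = (s - 4)*(s + 3)*(s - 2)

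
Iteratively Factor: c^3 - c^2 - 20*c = (c + 4)*(c^2 - 5*c) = (c - 5)*(c + 4)*(c)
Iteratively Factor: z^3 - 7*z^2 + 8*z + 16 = (z - 4)*(z^2 - 3*z - 4) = (z - 4)^2*(z + 1)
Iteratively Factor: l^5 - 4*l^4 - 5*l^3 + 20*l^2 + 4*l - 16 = (l + 2)*(l^4 - 6*l^3 + 7*l^2 + 6*l - 8) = (l - 4)*(l + 2)*(l^3 - 2*l^2 - l + 2) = (l - 4)*(l + 1)*(l + 2)*(l^2 - 3*l + 2) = (l - 4)*(l - 1)*(l + 1)*(l + 2)*(l - 2)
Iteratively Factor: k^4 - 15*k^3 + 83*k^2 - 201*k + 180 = (k - 3)*(k^3 - 12*k^2 + 47*k - 60) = (k - 4)*(k - 3)*(k^2 - 8*k + 15) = (k - 4)*(k - 3)^2*(k - 5)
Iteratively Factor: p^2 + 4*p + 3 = (p + 1)*(p + 3)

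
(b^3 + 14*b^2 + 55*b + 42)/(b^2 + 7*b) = b + 7 + 6/b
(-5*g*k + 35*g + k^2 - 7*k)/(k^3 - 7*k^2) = (-5*g + k)/k^2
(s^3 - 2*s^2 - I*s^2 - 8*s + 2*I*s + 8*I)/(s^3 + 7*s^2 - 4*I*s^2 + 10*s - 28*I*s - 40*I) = (s^2 - s*(4 + I) + 4*I)/(s^2 + s*(5 - 4*I) - 20*I)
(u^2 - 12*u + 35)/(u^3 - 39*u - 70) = (u - 5)/(u^2 + 7*u + 10)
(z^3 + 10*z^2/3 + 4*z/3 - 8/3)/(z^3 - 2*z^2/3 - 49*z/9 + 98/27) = 9*(z^2 + 4*z + 4)/(9*z^2 - 49)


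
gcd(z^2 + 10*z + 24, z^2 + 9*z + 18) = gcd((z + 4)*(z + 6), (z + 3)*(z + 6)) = z + 6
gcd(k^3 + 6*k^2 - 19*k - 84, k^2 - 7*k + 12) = k - 4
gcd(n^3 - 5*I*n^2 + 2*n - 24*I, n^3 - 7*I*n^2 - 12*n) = n^2 - 7*I*n - 12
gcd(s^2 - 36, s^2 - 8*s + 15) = 1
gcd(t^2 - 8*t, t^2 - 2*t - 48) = t - 8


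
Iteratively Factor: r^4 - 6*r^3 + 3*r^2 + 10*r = (r)*(r^3 - 6*r^2 + 3*r + 10) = r*(r - 2)*(r^2 - 4*r - 5) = r*(r - 5)*(r - 2)*(r + 1)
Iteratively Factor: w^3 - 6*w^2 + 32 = (w - 4)*(w^2 - 2*w - 8) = (w - 4)*(w + 2)*(w - 4)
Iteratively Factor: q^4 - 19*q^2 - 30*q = (q + 3)*(q^3 - 3*q^2 - 10*q) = q*(q + 3)*(q^2 - 3*q - 10) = q*(q - 5)*(q + 3)*(q + 2)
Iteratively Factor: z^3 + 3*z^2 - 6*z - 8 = (z - 2)*(z^2 + 5*z + 4) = (z - 2)*(z + 4)*(z + 1)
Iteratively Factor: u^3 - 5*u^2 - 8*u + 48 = (u - 4)*(u^2 - u - 12) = (u - 4)*(u + 3)*(u - 4)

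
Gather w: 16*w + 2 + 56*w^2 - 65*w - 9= 56*w^2 - 49*w - 7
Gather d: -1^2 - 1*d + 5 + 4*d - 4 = 3*d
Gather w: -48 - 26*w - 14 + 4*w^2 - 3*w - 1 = 4*w^2 - 29*w - 63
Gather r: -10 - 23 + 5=-28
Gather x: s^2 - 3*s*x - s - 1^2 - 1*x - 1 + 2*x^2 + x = s^2 - 3*s*x - s + 2*x^2 - 2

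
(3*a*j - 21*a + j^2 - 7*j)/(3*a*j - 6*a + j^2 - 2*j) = (j - 7)/(j - 2)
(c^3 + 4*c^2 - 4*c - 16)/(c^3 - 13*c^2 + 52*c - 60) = (c^2 + 6*c + 8)/(c^2 - 11*c + 30)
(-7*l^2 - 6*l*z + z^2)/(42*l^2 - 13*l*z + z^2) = (l + z)/(-6*l + z)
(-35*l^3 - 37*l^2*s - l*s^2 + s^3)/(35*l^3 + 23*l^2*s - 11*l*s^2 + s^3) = (5*l + s)/(-5*l + s)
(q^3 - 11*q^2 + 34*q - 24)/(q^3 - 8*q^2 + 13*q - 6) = (q - 4)/(q - 1)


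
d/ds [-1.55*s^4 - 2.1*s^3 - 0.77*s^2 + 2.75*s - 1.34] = -6.2*s^3 - 6.3*s^2 - 1.54*s + 2.75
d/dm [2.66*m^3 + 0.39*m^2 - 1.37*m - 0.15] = 7.98*m^2 + 0.78*m - 1.37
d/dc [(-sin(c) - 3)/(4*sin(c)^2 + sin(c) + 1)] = (4*sin(c)^2 + 24*sin(c) + 2)*cos(c)/(4*sin(c)^2 + sin(c) + 1)^2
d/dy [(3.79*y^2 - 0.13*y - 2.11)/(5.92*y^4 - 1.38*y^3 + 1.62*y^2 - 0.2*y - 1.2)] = (-44.8736*y^5 + 7.539*y^4 + 49.606*y^3 - 9.2828*y^2 - 2.2596*y - 0.266)/(35.0464*y^8 - 16.3392*y^7 + 21.0852*y^6 - 6.8392*y^5 - 11.0316*y^4 + 2.664*y^3 - 3.848*y^2 + 0.48*y + 1.44)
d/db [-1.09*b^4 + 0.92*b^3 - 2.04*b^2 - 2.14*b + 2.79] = -4.36*b^3 + 2.76*b^2 - 4.08*b - 2.14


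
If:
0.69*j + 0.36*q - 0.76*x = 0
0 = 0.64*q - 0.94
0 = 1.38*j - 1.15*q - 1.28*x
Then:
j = 11.84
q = 1.47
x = 11.44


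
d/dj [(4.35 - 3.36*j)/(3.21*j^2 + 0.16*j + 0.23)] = (10.7856*j^2 - 27.927*j - 1.4688)/(10.3041*j^4 + 1.0272*j^3 + 1.5022*j^2 + 0.0736*j + 0.0529)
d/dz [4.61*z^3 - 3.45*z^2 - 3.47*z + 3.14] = 13.83*z^2 - 6.9*z - 3.47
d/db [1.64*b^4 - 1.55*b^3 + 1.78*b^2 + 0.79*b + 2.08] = 6.56*b^3 - 4.65*b^2 + 3.56*b + 0.79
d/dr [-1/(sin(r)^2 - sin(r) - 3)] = (2*sin(r) - 1)*cos(r)/(sin(r) + cos(r)^2 + 2)^2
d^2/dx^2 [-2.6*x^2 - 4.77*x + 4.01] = -5.20000000000000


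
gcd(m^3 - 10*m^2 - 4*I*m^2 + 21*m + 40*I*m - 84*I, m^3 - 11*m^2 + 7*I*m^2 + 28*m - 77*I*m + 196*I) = m - 7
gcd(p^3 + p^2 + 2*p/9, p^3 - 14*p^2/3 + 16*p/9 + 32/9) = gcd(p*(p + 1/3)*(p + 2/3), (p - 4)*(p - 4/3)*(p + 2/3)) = p + 2/3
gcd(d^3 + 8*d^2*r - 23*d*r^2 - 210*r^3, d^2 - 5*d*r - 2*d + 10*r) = -d + 5*r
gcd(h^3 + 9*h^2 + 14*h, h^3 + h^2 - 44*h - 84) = h + 2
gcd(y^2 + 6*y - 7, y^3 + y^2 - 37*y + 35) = y^2 + 6*y - 7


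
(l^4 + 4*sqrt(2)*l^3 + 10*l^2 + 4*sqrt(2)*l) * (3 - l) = -l^5 - 4*sqrt(2)*l^4 + 3*l^4 - 10*l^3 + 12*sqrt(2)*l^3 - 4*sqrt(2)*l^2 + 30*l^2 + 12*sqrt(2)*l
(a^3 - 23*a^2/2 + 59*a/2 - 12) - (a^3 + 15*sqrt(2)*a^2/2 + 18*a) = -23*a^2/2 - 15*sqrt(2)*a^2/2 + 23*a/2 - 12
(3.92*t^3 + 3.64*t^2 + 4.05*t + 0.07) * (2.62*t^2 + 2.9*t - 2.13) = 10.2704*t^5 + 20.9048*t^4 + 12.8174*t^3 + 4.1752*t^2 - 8.4235*t - 0.1491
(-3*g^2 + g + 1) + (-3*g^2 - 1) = -6*g^2 + g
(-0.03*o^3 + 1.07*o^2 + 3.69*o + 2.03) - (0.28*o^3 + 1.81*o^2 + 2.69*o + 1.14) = -0.31*o^3 - 0.74*o^2 + 1.0*o + 0.89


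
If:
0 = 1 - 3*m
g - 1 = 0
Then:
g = 1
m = 1/3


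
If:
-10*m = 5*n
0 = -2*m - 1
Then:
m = -1/2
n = 1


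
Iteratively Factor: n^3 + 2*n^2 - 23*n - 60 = (n + 3)*(n^2 - n - 20) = (n - 5)*(n + 3)*(n + 4)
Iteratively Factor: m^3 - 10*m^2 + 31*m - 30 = (m - 5)*(m^2 - 5*m + 6) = (m - 5)*(m - 2)*(m - 3)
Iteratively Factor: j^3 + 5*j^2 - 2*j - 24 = (j + 3)*(j^2 + 2*j - 8) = (j + 3)*(j + 4)*(j - 2)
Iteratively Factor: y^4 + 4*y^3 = (y + 4)*(y^3) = y*(y + 4)*(y^2) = y^2*(y + 4)*(y)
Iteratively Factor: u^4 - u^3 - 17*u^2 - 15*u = (u)*(u^3 - u^2 - 17*u - 15) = u*(u - 5)*(u^2 + 4*u + 3) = u*(u - 5)*(u + 3)*(u + 1)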